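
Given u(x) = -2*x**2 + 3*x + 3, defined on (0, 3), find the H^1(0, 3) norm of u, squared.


||u||_{H^1}^2 = 477/5

The H^1 norm (squared) on an interval (0, L) is
  ||u||_{H^1}^2 = ∫_0^L u(x)^2 dx + ∫_0^L u'(x)^2 dx.
Compute u'(x) = 3 - 4*x.
Then u(x)^2 = 4*x**4 - 12*x**3 - 3*x**2 + 18*x + 9 and u'(x)^2 = 16*x**2 - 24*x + 9.
Integrate each monomial from 0 to 3 using ∫_0^3 c·x^n dx = c·3^(n+1)/(n+1):
  ∫_0^3 u(x)^2 dx = ∫_0^3 (4*x^4 - 12*x^3 - 3*x^2 + 18*x + 9) dx. Term by term:
    ∫_0^3 4*x^4 dx = 972/5;  ∫_0^3 -12*x^3 dx = -243;  ∫_0^3 -3*x^2 dx = -27;
    ∫_0^3 18*x dx = 81;  ∫_0^3 9 dx = 27.
  Sum: 972/5 − 243 − 27 + 81 + 27 = 162/5.
  ∫_0^3 u'(x)^2 dx = ∫_0^3 (16*x^2 - 24*x + 9) dx. Term by term:
    ∫_0^3 16*x^2 dx = 144;  ∫_0^3 -24*x dx = -108;  ∫_0^3 9 dx = 27.
  Sum: 144 − 108 + 27 = 63.
Adding: ||u||_{H^1}^2 = 162/5 + 63 = 477/5.


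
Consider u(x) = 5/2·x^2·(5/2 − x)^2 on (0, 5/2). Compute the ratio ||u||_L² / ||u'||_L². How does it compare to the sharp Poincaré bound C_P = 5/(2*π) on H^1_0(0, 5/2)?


||u||_L² / ||u'||_L² = 5*sqrt(3)/12 < C_P = 5/(2*π).

u(x) = 5/2·x^2·(5/2 − x)^2, so u'(x) = 5*x*(2*x - 5)*(4*x - 5)/4.
u(x) = 5/2·x^2·(5/2 − x)^2 vanishes at x = 0 and x = 5/2, so u ∈ H^1_0(0, 5/2). Differentiate via the product rule and integrate the resulting polynomials term by term.
  ∫_0^5/2 u² dx = ∫_0^5/2 (25*x^8/4 - 125*x^7/2 + 1875*x^6/8 - 3125*x^5/8 + 15625*x^4/64) dx. Term by term:
    ∫_0^5/2 25*x^8/4 dx = 48828125/18432;  ∫_0^5/2 -125*x^7/2 dx = -48828125/4096;  ∫_0^5/2 1875*x^6/8 dx = 146484375/7168;
    ∫_0^5/2 -3125*x^5/8 dx = -48828125/3072;  ∫_0^5/2 15625*x^4/64 dx = 9765625/2048.
  Sum: 48828125/18432 − 48828125/4096 + 146484375/7168 − 48828125/3072 + 9765625/2048 = 9765625/258048.
  ∫_0^5/2 (u')² dx = ∫_0^5/2 (100*x^6 - 750*x^5 + 8125*x^4/4 - 9375*x^3/4 + 15625*x^2/16) dx. Term by term:
    ∫_0^5/2 100*x^6 dx = 1953125/224;  ∫_0^5/2 -750*x^5 dx = -1953125/64;  ∫_0^5/2 8125*x^4/4 dx = 5078125/128;
    ∫_0^5/2 -9375*x^3/4 dx = -5859375/256;  ∫_0^5/2 15625*x^2/16 dx = 1953125/384.
  Sum: 1953125/224 − 1953125/64 + 5078125/128 − 5859375/256 + 1953125/384 = 390625/5376.
∫_0^5/2 u² dx = 9765625/258048, so ||u||_L² = 3125*sqrt(7)/1344.
∫_0^5/2 (u')² dx = 390625/5376, so ||u'||_L² = 625*sqrt(21)/336.
Ratio ||u||_L² / ||u'||_L² = 5*sqrt(3)/12.
Sharp Poincaré constant on H^1_0(0, 5/2) is C_P = L/π = 5/(2*π), achieved by sin(2*π/5·x).
A polynomial bump cannot attain the sharp Poincaré constant (only the first sine eigenfunction does), so the ratio is strictly less than C_P, consistent with ||u||_L² ≤ C_P ||u'||_L².


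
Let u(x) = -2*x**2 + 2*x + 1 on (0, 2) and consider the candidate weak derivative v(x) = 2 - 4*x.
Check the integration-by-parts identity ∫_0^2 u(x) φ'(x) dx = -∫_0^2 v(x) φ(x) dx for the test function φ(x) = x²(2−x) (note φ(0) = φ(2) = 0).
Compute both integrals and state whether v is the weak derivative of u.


LHS = 56/15, RHS = 56/15. Yes, v = u' weakly.

u(x) = -2*x**2 + 2*x + 1, classical derivative u'(x) = 2 - 4*x.
φ(x) = x²(2−x), so φ'(x) = x*(4 - 3*x).
Note φ(0) = φ(2) = 0, so the boundary term u·φ vanishes.
LHS = ∫_0^2 u(x) φ'(x) dx = ∫_0^2 (6*x^4 - 14*x^3 + 5*x^2 + 4*x) dx. Term by term:
  ∫_0^2 6*x^4 dx = 192/5;  ∫_0^2 -14*x^3 dx = -56;  ∫_0^2 5*x^2 dx = 40/3;
  ∫_0^2 4*x dx = 8.
Sum: 192/5 − 56 + 40/3 + 8 = 56/15.
So LHS = 56/15.
∫_0^2 v(x) φ(x) dx = ∫_0^2 (4*x^4 - 10*x^3 + 4*x^2) dx. Term by term:
  ∫_0^2 4*x^4 dx = 128/5;  ∫_0^2 -10*x^3 dx = -40;  ∫_0^2 4*x^2 dx = 32/3.
Sum: 128/5 − 40 + 32/3 = -56/15.
So RHS = -∫_0^2 v(x) φ(x) dx = 56/15.
LHS = RHS, so the identity holds for this test φ.
Moreover u is smooth here and v(x) = u'(x) = 2 - 4*x pointwise, so the identity holds for every test function. Hence v is the weak derivative of u.


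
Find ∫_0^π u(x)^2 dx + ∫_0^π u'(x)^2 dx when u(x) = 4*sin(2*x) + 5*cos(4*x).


||u||_{H^1(0,π)}^2 = 505*π/2

u'(x) = -20*sin(4*x) + 8*cos(2*x).
Expand u² and (u')² and integrate term by term on (0, π), using: for integers n ≥ 1, ∫_0^π sin²(nx) dx = ∫_0^π cos²(nx) dx = π/2; for n ≠ n', ∫_0^π sin(nx)sin(n'x) dx = ∫_0^π cos(nx)cos(n'x) dx = 0; and by product-to-sum, ∫_0^π sin(nx)cos(n'x) dx = ½∫_0^π [sin((n+n')x) + sin((n−n')x)] dx, which is 0 when n+n' is even and 2n/(n²−n'²) when n+n' is odd (it need not vanish on (0, π)).
  u² squared terms: (4)²·∫sin(2x)² dx = 16·π/2 = 8*π;  (5)²·∫cos(4x)² dx = 25·π/2 = 25*π/2.
  u² cross terms: 2·(4)·(5)·∫sin(2x)·cos(4x) dx = 40·(0) = 0.
  So ∫_0^π u² dx = 8*π + 25*π/2 + 0 = 41*π/2.
  (u')² squared terms: (-20)²·∫sin(4x)² dx = 400·π/2 = 200*π;  (8)²·∫cos(2x)² dx = 64·π/2 = 32*π.
  (u')² cross terms: 2·(-20)·(8)·∫sin(4x)·cos(2x) dx = -320·(0) = 0.
  So ∫_0^π (u')² dx = 200*π + 32*π + 0 = 232*π.
||u||_{H^1}^2 = (41*π/2) + (232*π) = 505*π/2.


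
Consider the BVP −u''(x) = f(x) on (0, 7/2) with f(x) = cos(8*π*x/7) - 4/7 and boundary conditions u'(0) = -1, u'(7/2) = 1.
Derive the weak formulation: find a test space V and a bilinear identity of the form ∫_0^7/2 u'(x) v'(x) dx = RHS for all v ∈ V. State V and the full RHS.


V = H^1(0, 7/2) (v unrestricted at boundary; u is determined up to an additive constant); weak form: ∫_0^7/2 u'v' dx = ∫_0^7/2 (cos(8*π*x/7) - 4/7) v dx + v(7/2) + v(0) for all v ∈ V.

Multiply both sides by a test function v and integrate from 0 to 7/2:
  ∫_0^7/2 −u''(x) v(x) dx = ∫_0^7/2 f(x) v(x) dx.
Integrate the LHS by parts once:
  ∫_0^7/2 −u'' v dx = −[u'(x) v(x)]_0^7/2 + ∫_0^7/2 u'(x) v'(x) dx.
Thus ∫_0^7/2 u'(x) v'(x) dx = ∫_0^7/2 f(x) v(x) dx + [u'(x) v(x)]_0^7/2.
Choose V so that boundary terms are either known or forced to vanish.
u has inhomogeneous Neumann u'(0) = -1, u'(7/2) = 1. [u' v]_0^7/2 = (1)·v(7/2) − (-1)·v(0) = v(7/2) + v(0). Take V = H^1(0, 7/2); boundary term becomes part of RHS.
Weak formulation: find u (satisfying any essential BC) such that ∫_0^7/2 u'(x) v'(x) dx = ∫_0^7/2 f v dx + v(7/2) + v(0) for all v ∈ V (Neumann data are natural BCs: they enter the RHS as boundary terms).
Substituting f(x) = cos(8*π*x/7) - 4/7, the right-hand side is ∫_0^7/2 (cos(8*π*x/7) - 4/7) v dx + v(7/2) + v(0).
Compatibility check (pure Neumann): taking v ≡ 1 ∈ V gives 0 = ∫_0^7/2 f dx + (1) − (-1), i.e. ∫_0^7/2 f dx must equal u'(0) − u'(7/2) = -2. Indeed ∫_0^7/2 (cos(8*π*x/7) - 4/7) dx = -2, so the data are compatible. The solution is then unique only up to an additive constant (fix it e.g. by requiring ∫_0^7/2 u dx = 0).


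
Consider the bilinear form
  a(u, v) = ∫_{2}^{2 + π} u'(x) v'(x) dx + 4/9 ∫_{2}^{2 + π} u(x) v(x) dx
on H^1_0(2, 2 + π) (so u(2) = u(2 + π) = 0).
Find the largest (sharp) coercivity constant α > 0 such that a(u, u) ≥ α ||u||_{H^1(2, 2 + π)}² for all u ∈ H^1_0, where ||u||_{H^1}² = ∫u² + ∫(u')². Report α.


α = 13/18

Coercivity of a(·,·) on H^1_0(2, 2 + π) means a(u, u) ≥ α ||u||_{H^1}² for every u ∈ H^1_0.
The interval has length L = π, and Poincaré/coercivity depend only on L. Here a(u, u) = ∫(u')² + (4/9)·∫u².
Here 0 < c = 4/9 < 1. The condition a(u,u) ≥ α||u||_{H^1}² reads (1−α)∫(u')² ≥ (α−c)∫u². Any admissible α is ≤ 1 (rapidly oscillating u have ∫u²/∫(u')² → 0), and α = 1 would force 0 ≥ (1−c)∫u², impossible since c < 1; so 1−α > 0. By the sharp Poincaré inequality on H^1_0 of an interval of length L, ∫(u')² ≥ (π/L)²∫u² with equality for the first sine mode sin(π(x−x₀)/L) (x₀ the left endpoint), so the inequality holds for all u iff (1−α)(π/L)² ≥ α − c, i.e. α ≤ ((π/L)² + c)/((π/L)² + 1) = (1 + c(L/π)²)/(1 + (L/π)²). With (π/L)² = 1 and c = 4/9, the largest admissible constant is α = ((π/L)² + c)/((π/L)² + 1).
Simplifying, α = 13/18.


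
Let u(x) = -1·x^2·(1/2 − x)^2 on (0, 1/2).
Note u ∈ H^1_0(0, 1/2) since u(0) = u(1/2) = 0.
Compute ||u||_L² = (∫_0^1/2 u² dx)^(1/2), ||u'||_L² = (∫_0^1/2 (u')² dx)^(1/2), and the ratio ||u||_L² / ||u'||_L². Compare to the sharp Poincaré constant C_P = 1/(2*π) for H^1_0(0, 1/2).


||u||_L² / ||u'||_L² = sqrt(3)/12 < C_P = 1/(2*π).

u(x) = -1·x^2·(1/2 − x)^2, so u'(x) = x*(-8*x^2 + 6*x - 1)/2.
u(x) = -1·x^2·(1/2 − x)^2 vanishes at x = 0 and x = 1/2, so u ∈ H^1_0(0, 1/2). Differentiate via the product rule and integrate the resulting polynomials term by term.
  ∫_0^1/2 u² dx = ∫_0^1/2 (x^8 - 2*x^7 + 3*x^6/2 - x^5/2 + x^4/16) dx. Term by term:
    ∫_0^1/2 x^8 dx = 1/4608;  ∫_0^1/2 -2*x^7 dx = -1/1024;  ∫_0^1/2 3*x^6/2 dx = 3/1792;
    ∫_0^1/2 -x^5/2 dx = -1/768;  ∫_0^1/2 x^4/16 dx = 1/2560.
  Sum: 1/4608 − 1/1024 + 3/1792 − 1/768 + 1/2560 = 1/322560.
  ∫_0^1/2 (u')² dx = ∫_0^1/2 (16*x^6 - 24*x^5 + 13*x^4 - 3*x^3 + x^2/4) dx. Term by term:
    ∫_0^1/2 16*x^6 dx = 1/56;  ∫_0^1/2 -24*x^5 dx = -1/16;  ∫_0^1/2 13*x^4 dx = 13/160;
    ∫_0^1/2 -3*x^3 dx = -3/64;  ∫_0^1/2 x^2/4 dx = 1/96.
  Sum: 1/56 − 1/16 + 13/160 − 3/64 + 1/96 = 1/6720.
∫_0^1/2 u² dx = 1/322560, so ||u||_L² = sqrt(35)/3360.
∫_0^1/2 (u')² dx = 1/6720, so ||u'||_L² = sqrt(105)/840.
Ratio ||u||_L² / ||u'||_L² = sqrt(3)/12.
Sharp Poincaré constant on H^1_0(0, 1/2) is C_P = L/π = 1/(2*π), achieved by sin(2*π·x).
A polynomial bump cannot attain the sharp Poincaré constant (only the first sine eigenfunction does), so the ratio is strictly less than C_P, consistent with ||u||_L² ≤ C_P ||u'||_L².


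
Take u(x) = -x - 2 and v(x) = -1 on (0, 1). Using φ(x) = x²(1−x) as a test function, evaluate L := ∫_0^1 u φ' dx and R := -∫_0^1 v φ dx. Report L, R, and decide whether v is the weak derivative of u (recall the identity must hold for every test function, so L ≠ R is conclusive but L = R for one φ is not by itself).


LHS = 1/12, RHS = 1/12. Yes, v = u' weakly.

u(x) = -x - 2, classical derivative u'(x) = -1.
φ(x) = x²(1−x), so φ'(x) = x*(2 - 3*x).
Note φ(0) = φ(1) = 0, so the boundary term u·φ vanishes.
LHS = ∫_0^1 u(x) φ'(x) dx = ∫_0^1 (3*x^3 + 4*x^2 - 4*x) dx. Term by term:
  ∫_0^1 3*x^3 dx = 3/4;  ∫_0^1 4*x^2 dx = 4/3;  ∫_0^1 -4*x dx = -2.
Sum: 3/4 + 4/3 − 2 = 1/12.
So LHS = 1/12.
∫_0^1 v(x) φ(x) dx = ∫_0^1 (x^3 - x^2) dx. Term by term:
  ∫_0^1 x^3 dx = 1/4;  ∫_0^1 -x^2 dx = -1/3.
Sum: 1/4 − 1/3 = -1/12.
So RHS = -∫_0^1 v(x) φ(x) dx = 1/12.
LHS = RHS, so the identity holds for this test φ.
Moreover u is smooth here and v(x) = u'(x) = -1 pointwise, so the identity holds for every test function. Hence v is the weak derivative of u.


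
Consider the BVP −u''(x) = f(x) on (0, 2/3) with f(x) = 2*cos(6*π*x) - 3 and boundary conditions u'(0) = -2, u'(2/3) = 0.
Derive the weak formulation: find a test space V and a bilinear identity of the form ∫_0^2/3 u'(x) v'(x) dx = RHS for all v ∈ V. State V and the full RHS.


V = H^1(0, 2/3) (v unrestricted at boundary; u is determined up to an additive constant); weak form: ∫_0^2/3 u'v' dx = ∫_0^2/3 (2*cos(6*π*x) - 3) v dx + 2·v(0) for all v ∈ V.

Multiply both sides by a test function v and integrate from 0 to 2/3:
  ∫_0^2/3 −u''(x) v(x) dx = ∫_0^2/3 f(x) v(x) dx.
Integrate the LHS by parts once:
  ∫_0^2/3 −u'' v dx = −[u'(x) v(x)]_0^2/3 + ∫_0^2/3 u'(x) v'(x) dx.
Thus ∫_0^2/3 u'(x) v'(x) dx = ∫_0^2/3 f(x) v(x) dx + [u'(x) v(x)]_0^2/3.
Choose V so that boundary terms are either known or forced to vanish.
u has inhomogeneous Neumann u'(0) = -2, u'(2/3) = 0. [u' v]_0^2/3 = (0)·v(2/3) − (-2)·v(0) = 2·v(0). Take V = H^1(0, 2/3); boundary term becomes part of RHS.
Weak formulation: find u (satisfying any essential BC) such that ∫_0^2/3 u'(x) v'(x) dx = ∫_0^2/3 f v dx + 2·v(0) for all v ∈ V (Neumann data are natural BCs: they enter the RHS as boundary terms).
Substituting f(x) = 2*cos(6*π*x) - 3, the right-hand side is ∫_0^2/3 (2*cos(6*π*x) - 3) v dx + 2·v(0).
Compatibility check (pure Neumann): taking v ≡ 1 ∈ V gives 0 = ∫_0^2/3 f dx + (0) − (-2), i.e. ∫_0^2/3 f dx must equal u'(0) − u'(2/3) = -2. Indeed ∫_0^2/3 (2*cos(6*π*x) - 3) dx = -2, so the data are compatible. The solution is then unique only up to an additive constant (fix it e.g. by requiring ∫_0^2/3 u dx = 0).


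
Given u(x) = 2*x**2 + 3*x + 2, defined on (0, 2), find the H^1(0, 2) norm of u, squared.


||u||_{H^1}^2 = 1298/5

The H^1 norm (squared) on an interval (0, L) is
  ||u||_{H^1}^2 = ∫_0^L u(x)^2 dx + ∫_0^L u'(x)^2 dx.
Compute u'(x) = 4*x + 3.
Then u(x)^2 = 4*x**4 + 12*x**3 + 17*x**2 + 12*x + 4 and u'(x)^2 = 16*x**2 + 24*x + 9.
Integrate each monomial from 0 to 2 using ∫_0^2 c·x^n dx = c·2^(n+1)/(n+1):
  ∫_0^2 u(x)^2 dx = ∫_0^2 (4*x^4 + 12*x^3 + 17*x^2 + 12*x + 4) dx. Term by term:
    ∫_0^2 4*x^4 dx = 128/5;  ∫_0^2 12*x^3 dx = 48;  ∫_0^2 17*x^2 dx = 136/3;
    ∫_0^2 12*x dx = 24;  ∫_0^2 4 dx = 8.
  Sum: 128/5 + 48 + 136/3 + 24 + 8 = 2264/15.
  ∫_0^2 u'(x)^2 dx = ∫_0^2 (16*x^2 + 24*x + 9) dx. Term by term:
    ∫_0^2 16*x^2 dx = 128/3;  ∫_0^2 24*x dx = 48;  ∫_0^2 9 dx = 18.
  Sum: 128/3 + 48 + 18 = 326/3.
Adding: ||u||_{H^1}^2 = 2264/15 + 326/3 = 1298/5.


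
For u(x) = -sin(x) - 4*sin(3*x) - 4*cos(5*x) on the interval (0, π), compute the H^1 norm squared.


||u||_{H^1(0,π)}^2 = 289*π

u'(x) = 20*sin(5*x) - cos(x) - 12*cos(3*x).
Expand u² and (u')² and integrate term by term on (0, π), using: for integers n ≥ 1, ∫_0^π sin²(nx) dx = ∫_0^π cos²(nx) dx = π/2; for n ≠ n', ∫_0^π sin(nx)sin(n'x) dx = ∫_0^π cos(nx)cos(n'x) dx = 0; and by product-to-sum, ∫_0^π sin(nx)cos(n'x) dx = ½∫_0^π [sin((n+n')x) + sin((n−n')x)] dx, which is 0 when n+n' is even and 2n/(n²−n'²) when n+n' is odd (it need not vanish on (0, π)).
  u² squared terms: (-1)²·∫sin(x)² dx = 1·π/2 = π/2;  (-4)²·∫cos(5x)² dx = 16·π/2 = 8*π;  (-4)²·∫sin(3x)² dx = 16·π/2 = 8*π.
  u² cross terms: 2·(-1)·(-4)·∫sin(x)·cos(5x) dx = 8·(0) = 0;  2·(-1)·(-4)·∫sin(x)·sin(3x) dx = 8·(0) = 0;  2·(-4)·(-4)·∫cos(5x)·sin(3x) dx = 32·(0) = 0.
  So ∫_0^π u² dx = π/2 + 8*π + 8*π + 0 + 0 + 0 = 33*π/2.
  (u')² squared terms: (-1)²·∫cos(x)² dx = 1·π/2 = π/2;  (-12)²·∫cos(3x)² dx = 144·π/2 = 72*π;  (20)²·∫sin(5x)² dx = 400·π/2 = 200*π.
  (u')² cross terms: 2·(-1)·(-12)·∫cos(x)·cos(3x) dx = 24·(0) = 0;  2·(-1)·(20)·∫cos(x)·sin(5x) dx = -40·(0) = 0;  2·(-12)·(20)·∫cos(3x)·sin(5x) dx = -480·(0) = 0.
  So ∫_0^π (u')² dx = π/2 + 72*π + 200*π + 0 + 0 + 0 = 545*π/2.
||u||_{H^1}^2 = (33*π/2) + (545*π/2) = 289*π.


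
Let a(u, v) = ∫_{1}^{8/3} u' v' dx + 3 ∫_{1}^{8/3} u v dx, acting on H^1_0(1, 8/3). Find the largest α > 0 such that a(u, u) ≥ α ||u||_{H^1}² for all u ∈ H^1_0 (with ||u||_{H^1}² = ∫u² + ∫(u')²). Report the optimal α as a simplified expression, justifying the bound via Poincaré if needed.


α = 1

Coercivity of a(·,·) on H^1_0(1, 8/3) means a(u, u) ≥ α ||u||_{H^1}² for every u ∈ H^1_0.
The interval has length L = 5/3, and Poincaré/coercivity depend only on L. Here a(u, u) = ∫(u')² + (3)·∫u².
Here c = 3 ≥ 1, so a(u,u) = ∫(u')² + c∫u² ≥ ∫(u')² + ∫u² = ||u||_{H^1}², i.e. α = 1 works. No larger α is possible: a(u,u) ≥ α||u||_{H^1}² means (1−α)∫(u')² ≥ (α−c)∫u², and for the modes u_n = sin(nπ(x−x₀)/L) (x₀ the left endpoint) one has ∫u_n²/∫(u_n')² = (L/(nπ))² → 0, so a(u_n,u_n)/||u_n||_{H^1}² → 1. Hence the optimal constant is α = 1.
Therefore α = 1.


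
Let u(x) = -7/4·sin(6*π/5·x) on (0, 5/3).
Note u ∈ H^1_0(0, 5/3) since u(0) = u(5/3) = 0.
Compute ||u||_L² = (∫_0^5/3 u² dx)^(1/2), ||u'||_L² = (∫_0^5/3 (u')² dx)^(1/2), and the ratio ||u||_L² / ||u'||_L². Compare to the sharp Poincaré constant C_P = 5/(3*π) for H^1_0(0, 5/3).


||u||_L² / ||u'||_L² = 5/(6*π) < C_P = 5/(3*π).

u(x) = -7/4·sin(6*π/5·x), so u'(x) = -21*π*cos(6*π*x/5)/10.
Writing u(x) = A·sin(kπx/L) with A = -7/4 and k = 2, use ∫_0^L sin²(kπx/L) dx = L/2 and ∫_0^L cos²(kπx/L) dx = L/2.
u² = 49/16·sin²(6*π/5·x) and (u')² = 441*π^2/100·cos²(6*π/5·x), and each of sin², cos² integrates to L/2 = 5/6 over (0, 5/3).
∫_0^5/3 u² dx = 245/96, so ||u||_L² = 7*sqrt(30)/24.
∫_0^5/3 (u')² dx = 147*π^2/40, so ||u'||_L² = 7*sqrt(30)*π/20.
Ratio ||u||_L² / ||u'||_L² = 5/(6*π).
Sharp Poincaré constant on H^1_0(0, 5/3) is C_P = L/π = 5/(3*π), achieved by sin(3*π/5·x).
This is the k = 2 harmonic; the ratio L/(kπ) is strictly less than C_P = L/π, consistent with the sharp inequality ||u||_L² ≤ C_P ||u'||_L².


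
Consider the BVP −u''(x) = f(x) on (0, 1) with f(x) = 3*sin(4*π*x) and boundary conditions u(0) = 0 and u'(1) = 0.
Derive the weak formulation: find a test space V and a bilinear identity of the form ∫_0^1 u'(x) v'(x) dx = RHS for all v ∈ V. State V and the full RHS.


V = {v ∈ H^1(0, 1) : v(0) = 0} (test functions vanish at x = 0 where u is specified); weak form: ∫_0^1 u'v' dx = ∫_0^1 (3*sin(4*π*x)) v dx for all v ∈ V.

Multiply both sides by a test function v and integrate from 0 to 1:
  ∫_0^1 −u''(x) v(x) dx = ∫_0^1 f(x) v(x) dx.
Integrate the LHS by parts once:
  ∫_0^1 −u'' v dx = −[u'(x) v(x)]_0^1 + ∫_0^1 u'(x) v'(x) dx.
Thus ∫_0^1 u'(x) v'(x) dx = ∫_0^1 f(x) v(x) dx + [u'(x) v(x)]_0^1.
Choose V so that boundary terms are either known or forced to vanish.
Mixed BC: u(0) = 0 (Dirichlet) and u'(1) = 0 (Neumann). Define V = {v ∈ H^1(0, 1) : v(0) = 0}. Then [u' v]_0^1 = u'(1)·v(1) − u'(0)·0 = 0.
Weak formulation: find u (satisfying any essential BC) such that ∫_0^1 u'(x) v'(x) dx = ∫_0^1 f v dx for all v ∈ V (Dirichlet at 0 absorbed into V; the Neumann datum at x = 1 is zero, so no boundary term remains).
Substituting f(x) = 3*sin(4*π*x), the right-hand side is ∫_0^1 (3*sin(4*π*x)) v dx.


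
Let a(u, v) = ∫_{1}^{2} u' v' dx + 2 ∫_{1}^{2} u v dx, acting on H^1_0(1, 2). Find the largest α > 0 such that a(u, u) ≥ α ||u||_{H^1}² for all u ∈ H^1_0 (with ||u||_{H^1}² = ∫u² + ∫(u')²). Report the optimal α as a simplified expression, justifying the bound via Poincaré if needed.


α = 1

Coercivity of a(·,·) on H^1_0(1, 2) means a(u, u) ≥ α ||u||_{H^1}² for every u ∈ H^1_0.
The interval has length L = 1, and Poincaré/coercivity depend only on L. Here a(u, u) = ∫(u')² + (2)·∫u².
Here c = 2 ≥ 1, so a(u,u) = ∫(u')² + c∫u² ≥ ∫(u')² + ∫u² = ||u||_{H^1}², i.e. α = 1 works. No larger α is possible: a(u,u) ≥ α||u||_{H^1}² means (1−α)∫(u')² ≥ (α−c)∫u², and for the modes u_n = sin(nπ(x−x₀)/L) (x₀ the left endpoint) one has ∫u_n²/∫(u_n')² = (L/(nπ))² → 0, so a(u_n,u_n)/||u_n||_{H^1}² → 1. Hence the optimal constant is α = 1.
Therefore α = 1.


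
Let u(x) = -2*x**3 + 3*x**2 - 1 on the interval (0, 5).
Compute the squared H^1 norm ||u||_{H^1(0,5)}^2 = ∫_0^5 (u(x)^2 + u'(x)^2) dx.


||u||_{H^1}^2 = 225035/7

The H^1 norm (squared) on an interval (0, L) is
  ||u||_{H^1}^2 = ∫_0^L u(x)^2 dx + ∫_0^L u'(x)^2 dx.
Compute u'(x) = -6*x**2 + 6*x.
Then u(x)^2 = 4*x**6 - 12*x**5 + 9*x**4 + 4*x**3 - 6*x**2 + 1 and u'(x)^2 = 36*x**4 - 72*x**3 + 36*x**2.
Integrate each monomial from 0 to 5 using ∫_0^5 c·x^n dx = c·5^(n+1)/(n+1):
  ∫_0^5 u(x)^2 dx = ∫_0^5 (4*x^6 - 12*x^5 + 9*x^4 + 4*x^3 - 6*x^2 + 1) dx. Term by term:
    ∫_0^5 4*x^6 dx = 312500/7;  ∫_0^5 -12*x^5 dx = -31250;  ∫_0^5 9*x^4 dx = 5625;
    ∫_0^5 4*x^3 dx = 625;  ∫_0^5 -6*x^2 dx = -250;  ∫_0^5 1 dx = 5.
  Sum: 312500/7 − 31250 + 5625 + 625 − 250 + 5 = 135785/7.
  ∫_0^5 u'(x)^2 dx = ∫_0^5 (36*x^4 - 72*x^3 + 36*x^2) dx. Term by term:
    ∫_0^5 36*x^4 dx = 22500;  ∫_0^5 -72*x^3 dx = -11250;  ∫_0^5 36*x^2 dx = 1500.
  Sum: 22500 − 11250 + 1500 = 12750.
Adding: ||u||_{H^1}^2 = 135785/7 + 12750 = 225035/7.


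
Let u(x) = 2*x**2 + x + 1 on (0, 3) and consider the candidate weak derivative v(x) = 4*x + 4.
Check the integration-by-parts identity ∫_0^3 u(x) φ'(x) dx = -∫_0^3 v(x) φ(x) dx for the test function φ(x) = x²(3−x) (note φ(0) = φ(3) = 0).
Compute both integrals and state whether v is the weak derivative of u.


LHS = -1107/20, RHS = -378/5. No, v is not the weak derivative of u.

u(x) = 2*x**2 + x + 1, classical derivative u'(x) = 4*x + 1.
φ(x) = x²(3−x), so φ'(x) = 3*x*(2 - x).
Note φ(0) = φ(3) = 0, so the boundary term u·φ vanishes.
LHS = ∫_0^3 u(x) φ'(x) dx = ∫_0^3 (-6*x^4 + 9*x^3 + 3*x^2 + 6*x) dx. Term by term:
  ∫_0^3 -6*x^4 dx = -1458/5;  ∫_0^3 9*x^3 dx = 729/4;  ∫_0^3 3*x^2 dx = 27;
  ∫_0^3 6*x dx = 27.
Sum: -1458/5 + 729/4 + 27 + 27 = -1107/20.
So LHS = -1107/20.
∫_0^3 v(x) φ(x) dx = ∫_0^3 (-4*x^4 + 8*x^3 + 12*x^2) dx. Term by term:
  ∫_0^3 -4*x^4 dx = -972/5;  ∫_0^3 8*x^3 dx = 162;  ∫_0^3 12*x^2 dx = 108.
Sum: -972/5 + 162 + 108 = 378/5.
So RHS = -∫_0^3 v(x) φ(x) dx = -378/5.
LHS − RHS = 81/4 ≠ 0, so the identity fails.
(For a valid weak derivative the identity must hold for EVERY test function, in particular this one. The failure shows v is NOT the weak derivative of u.)
Correct weak derivative would be u'(x) = 4*x + 1.


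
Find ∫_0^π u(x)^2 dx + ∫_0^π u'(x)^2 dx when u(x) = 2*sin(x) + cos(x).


||u||_{H^1(0,π)}^2 = 5*π

u'(x) = -sin(x) + 2*cos(x).
Expand u² and (u')² and integrate term by term on (0, π), using: for integers n ≥ 1, ∫_0^π sin²(nx) dx = ∫_0^π cos²(nx) dx = π/2; for n ≠ n', ∫_0^π sin(nx)sin(n'x) dx = ∫_0^π cos(nx)cos(n'x) dx = 0; and by product-to-sum, ∫_0^π sin(nx)cos(n'x) dx = ½∫_0^π [sin((n+n')x) + sin((n−n')x)] dx, which is 0 when n+n' is even and 2n/(n²−n'²) when n+n' is odd (it need not vanish on (0, π)).
  u² squared terms: (2)²·∫sin(x)² dx = 4·π/2 = 2*π;  (1)²·∫cos(x)² dx = 1·π/2 = π/2.
  u² cross terms: 2·(2)·(1)·∫sin(x)·cos(x) dx = 4·(0) = 0.
  So ∫_0^π u² dx = 2*π + π/2 + 0 = 5*π/2.
  (u')² squared terms: (-1)²·∫sin(x)² dx = 1·π/2 = π/2;  (2)²·∫cos(x)² dx = 4·π/2 = 2*π.
  (u')² cross terms: 2·(-1)·(2)·∫sin(x)·cos(x) dx = -4·(0) = 0.
  So ∫_0^π (u')² dx = π/2 + 2*π + 0 = 5*π/2.
||u||_{H^1}^2 = (5*π/2) + (5*π/2) = 5*π.


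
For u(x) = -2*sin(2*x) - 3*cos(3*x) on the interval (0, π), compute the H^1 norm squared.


||u||_{H^1(0,π)}^2 = -96 + 55*π

u'(x) = 9*sin(3*x) - 4*cos(2*x).
Expand u² and (u')² and integrate term by term on (0, π), using: for integers n ≥ 1, ∫_0^π sin²(nx) dx = ∫_0^π cos²(nx) dx = π/2; for n ≠ n', ∫_0^π sin(nx)sin(n'x) dx = ∫_0^π cos(nx)cos(n'x) dx = 0; and by product-to-sum, ∫_0^π sin(nx)cos(n'x) dx = ½∫_0^π [sin((n+n')x) + sin((n−n')x)] dx, which is 0 when n+n' is even and 2n/(n²−n'²) when n+n' is odd (it need not vanish on (0, π)).
  u² squared terms: (-3)²·∫cos(3x)² dx = 9·π/2 = 9*π/2;  (-2)²·∫sin(2x)² dx = 4·π/2 = 2*π.
  u² cross terms: 2·(-3)·(-2)·∫cos(3x)·sin(2x) dx = 12·(-4/5) = -48/5.
  So ∫_0^π u² dx = 9*π/2 + 2*π − 48/5 = -48/5 + 13*π/2.
  (u')² squared terms: (-4)²·∫cos(2x)² dx = 16·π/2 = 8*π;  (9)²·∫sin(3x)² dx = 81·π/2 = 81*π/2.
  (u')² cross terms: 2·(-4)·(9)·∫cos(2x)·sin(3x) dx = -72·(6/5) = -432/5.
  So ∫_0^π (u')² dx = 8*π + 81*π/2 − 432/5 = -432/5 + 97*π/2.
||u||_{H^1}^2 = (-48/5 + 13*π/2) + (-432/5 + 97*π/2) = -96 + 55*π.


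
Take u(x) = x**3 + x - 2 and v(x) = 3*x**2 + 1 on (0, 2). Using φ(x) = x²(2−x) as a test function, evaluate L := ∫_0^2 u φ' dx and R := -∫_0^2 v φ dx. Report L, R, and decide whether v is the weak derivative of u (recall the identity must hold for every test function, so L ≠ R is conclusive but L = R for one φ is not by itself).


LHS = -116/15, RHS = -116/15. Yes, v = u' weakly.

u(x) = x**3 + x - 2, classical derivative u'(x) = 3*x**2 + 1.
φ(x) = x²(2−x), so φ'(x) = x*(4 - 3*x).
Note φ(0) = φ(2) = 0, so the boundary term u·φ vanishes.
LHS = ∫_0^2 u(x) φ'(x) dx = ∫_0^2 (-3*x^5 + 4*x^4 - 3*x^3 + 10*x^2 - 8*x) dx. Term by term:
  ∫_0^2 -3*x^5 dx = -32;  ∫_0^2 4*x^4 dx = 128/5;  ∫_0^2 -3*x^3 dx = -12;
  ∫_0^2 10*x^2 dx = 80/3;  ∫_0^2 -8*x dx = -16.
Sum: -32 + 128/5 − 12 + 80/3 − 16 = -116/15.
So LHS = -116/15.
∫_0^2 v(x) φ(x) dx = ∫_0^2 (-3*x^5 + 6*x^4 - x^3 + 2*x^2) dx. Term by term:
  ∫_0^2 -3*x^5 dx = -32;  ∫_0^2 6*x^4 dx = 192/5;  ∫_0^2 -x^3 dx = -4;
  ∫_0^2 2*x^2 dx = 16/3.
Sum: -32 + 192/5 − 4 + 16/3 = 116/15.
So RHS = -∫_0^2 v(x) φ(x) dx = -116/15.
LHS = RHS, so the identity holds for this test φ.
Moreover u is smooth here and v(x) = u'(x) = 3*x**2 + 1 pointwise, so the identity holds for every test function. Hence v is the weak derivative of u.


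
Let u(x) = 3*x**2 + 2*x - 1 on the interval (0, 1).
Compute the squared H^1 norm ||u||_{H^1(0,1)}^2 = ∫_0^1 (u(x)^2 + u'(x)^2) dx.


||u||_{H^1}^2 = 467/15

The H^1 norm (squared) on an interval (0, L) is
  ||u||_{H^1}^2 = ∫_0^L u(x)^2 dx + ∫_0^L u'(x)^2 dx.
Compute u'(x) = 6*x + 2.
Then u(x)^2 = 9*x**4 + 12*x**3 - 2*x**2 - 4*x + 1 and u'(x)^2 = 36*x**2 + 24*x + 4.
Integrate each monomial from 0 to 1 using ∫_0^1 c·x^n dx = c·1^(n+1)/(n+1):
  ∫_0^1 u(x)^2 dx = ∫_0^1 (9*x^4 + 12*x^3 - 2*x^2 - 4*x + 1) dx. Term by term:
    ∫_0^1 9*x^4 dx = 9/5;  ∫_0^1 12*x^3 dx = 3;  ∫_0^1 -2*x^2 dx = -2/3;
    ∫_0^1 -4*x dx = -2;  ∫_0^1 1 dx = 1.
  Sum: 9/5 + 3 − 2/3 − 2 + 1 = 47/15.
  ∫_0^1 u'(x)^2 dx = ∫_0^1 (36*x^2 + 24*x + 4) dx. Term by term:
    ∫_0^1 36*x^2 dx = 12;  ∫_0^1 24*x dx = 12;  ∫_0^1 4 dx = 4.
  Sum: 12 + 12 + 4 = 28.
Adding: ||u||_{H^1}^2 = 47/15 + 28 = 467/15.


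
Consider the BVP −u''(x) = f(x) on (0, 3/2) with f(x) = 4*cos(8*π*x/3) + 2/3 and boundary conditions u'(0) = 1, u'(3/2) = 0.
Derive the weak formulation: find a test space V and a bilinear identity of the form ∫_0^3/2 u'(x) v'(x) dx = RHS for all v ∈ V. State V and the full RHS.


V = H^1(0, 3/2) (v unrestricted at boundary; u is determined up to an additive constant); weak form: ∫_0^3/2 u'v' dx = ∫_0^3/2 (4*cos(8*π*x/3) + 2/3) v dx − v(0) for all v ∈ V.

Multiply both sides by a test function v and integrate from 0 to 3/2:
  ∫_0^3/2 −u''(x) v(x) dx = ∫_0^3/2 f(x) v(x) dx.
Integrate the LHS by parts once:
  ∫_0^3/2 −u'' v dx = −[u'(x) v(x)]_0^3/2 + ∫_0^3/2 u'(x) v'(x) dx.
Thus ∫_0^3/2 u'(x) v'(x) dx = ∫_0^3/2 f(x) v(x) dx + [u'(x) v(x)]_0^3/2.
Choose V so that boundary terms are either known or forced to vanish.
u has inhomogeneous Neumann u'(0) = 1, u'(3/2) = 0. [u' v]_0^3/2 = (0)·v(3/2) − (1)·v(0) = − v(0). Take V = H^1(0, 3/2); boundary term becomes part of RHS.
Weak formulation: find u (satisfying any essential BC) such that ∫_0^3/2 u'(x) v'(x) dx = ∫_0^3/2 f v dx − v(0) for all v ∈ V (Neumann data are natural BCs: they enter the RHS as boundary terms).
Substituting f(x) = 4*cos(8*π*x/3) + 2/3, the right-hand side is ∫_0^3/2 (4*cos(8*π*x/3) + 2/3) v dx − v(0).
Compatibility check (pure Neumann): taking v ≡ 1 ∈ V gives 0 = ∫_0^3/2 f dx + (0) − (1), i.e. ∫_0^3/2 f dx must equal u'(0) − u'(3/2) = 1. Indeed ∫_0^3/2 (4*cos(8*π*x/3) + 2/3) dx = 1, so the data are compatible. The solution is then unique only up to an additive constant (fix it e.g. by requiring ∫_0^3/2 u dx = 0).


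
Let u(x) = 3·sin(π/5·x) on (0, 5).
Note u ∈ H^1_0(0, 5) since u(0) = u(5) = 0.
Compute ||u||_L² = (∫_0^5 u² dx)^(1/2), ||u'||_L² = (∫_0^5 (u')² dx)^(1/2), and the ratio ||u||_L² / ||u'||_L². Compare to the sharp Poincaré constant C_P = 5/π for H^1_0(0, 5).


||u||_L² / ||u'||_L² = 5/π = C_P.

u(x) = 3·sin(π/5·x), so u'(x) = 3*π*cos(π*x/5)/5.
Writing u(x) = A·sin(kπx/L) with A = 3 and k = 1, use ∫_0^L sin²(kπx/L) dx = L/2 and ∫_0^L cos²(kπx/L) dx = L/2.
u² = 9·sin²(π/5·x) and (u')² = 9*π^2/25·cos²(π/5·x), and each of sin², cos² integrates to L/2 = 5/2 over (0, 5).
∫_0^5 u² dx = 45/2, so ||u||_L² = 3*sqrt(10)/2.
∫_0^5 (u')² dx = 9*π^2/10, so ||u'||_L² = 3*sqrt(10)*π/10.
Ratio ||u||_L² / ||u'||_L² = 5/π.
Sharp Poincaré constant on H^1_0(0, 5) is C_P = L/π = 5/π, achieved by sin(π/5·x).
This is the k = 1 eigenfunction (up to amplitude), so the ratio equals the sharp Poincaré constant exactly.


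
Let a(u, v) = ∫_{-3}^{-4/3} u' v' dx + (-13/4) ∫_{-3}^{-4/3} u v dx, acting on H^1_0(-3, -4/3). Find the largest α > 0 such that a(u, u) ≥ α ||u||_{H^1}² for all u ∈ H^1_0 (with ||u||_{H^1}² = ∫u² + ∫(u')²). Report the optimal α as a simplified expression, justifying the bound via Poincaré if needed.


α = (-325 + 36*π^2)/(4*(25 + 9*π^2))

Coercivity of a(·,·) on H^1_0(-3, -4/3) means a(u, u) ≥ α ||u||_{H^1}² for every u ∈ H^1_0.
The interval has length L = 5/3, and Poincaré/coercivity depend only on L. Here a(u, u) = ∫(u')² + (-13/4)·∫u².
Here c = -13/4 < 0 with |c| < (π/L)² = 9*π^2/25, so coercivity still holds. The condition a(u,u) ≥ α||u||_{H^1}² reads (1−α)∫(u')² ≥ (α−c)∫u². Any admissible α is ≤ 1 (rapidly oscillating u have ∫u²/∫(u')² → 0), and α = 1 would force 0 ≥ (1−c)∫u², impossible since c < 1; so 1−α > 0. By the sharp Poincaré inequality on H^1_0 of an interval of length L, ∫(u')² ≥ (π/L)²∫u² with equality for the first sine mode sin(π(x−x₀)/L) (x₀ the left endpoint), so the inequality holds for all u iff (1−α)(π/L)² ≥ α − c, i.e. α ≤ ((π/L)² + c)/((π/L)² + 1) = (1 + c(L/π)²)/(1 + (L/π)²). (Direct route, valid since c ≤ 0: Poincaré gives c∫u² ≥ c(L/π)²∫(u')², so a(u,u) ≥ (1 + c(L/π)²)∫(u')², while ||u||_{H^1}² ≤ (1 + (L/π)²)∫(u')²; dividing yields the same α.) With (π/L)² = 9*π^2/25 and c = -13/4, the largest admissible constant is α = ((π/L)² + c)/((π/L)² + 1).
Simplifying, α = (-325 + 36*π^2)/(4*(25 + 9*π^2)).


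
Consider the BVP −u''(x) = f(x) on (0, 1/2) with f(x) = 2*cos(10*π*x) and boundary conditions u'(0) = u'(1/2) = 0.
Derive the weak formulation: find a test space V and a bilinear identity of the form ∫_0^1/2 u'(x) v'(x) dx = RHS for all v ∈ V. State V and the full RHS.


V = H^1(0, 1/2) (no boundary constraint on v; u is determined up to an additive constant); weak form: ∫_0^1/2 u'v' dx = ∫_0^1/2 (2*cos(10*π*x)) v dx for all v ∈ V.

Multiply both sides by a test function v and integrate from 0 to 1/2:
  ∫_0^1/2 −u''(x) v(x) dx = ∫_0^1/2 f(x) v(x) dx.
Integrate the LHS by parts once:
  ∫_0^1/2 −u'' v dx = −[u'(x) v(x)]_0^1/2 + ∫_0^1/2 u'(x) v'(x) dx.
Thus ∫_0^1/2 u'(x) v'(x) dx = ∫_0^1/2 f(x) v(x) dx + [u'(x) v(x)]_0^1/2.
Choose V so that boundary terms are either known or forced to vanish.
u has homogeneous Neumann: u'(0) = u'(1/2) = 0. So [u' v]_0^1/2 = 0·v(1/2) − 0·v(0) = 0 for any v; take V = H^1(0, 1/2).
Weak formulation: find u (satisfying any essential BC) such that ∫_0^1/2 u'(x) v'(x) dx = ∫_0^1/2 f v dx for all v ∈ V (homogeneous Neumann, so boundary terms vanish).
Substituting f(x) = 2*cos(10*π*x), the right-hand side is ∫_0^1/2 (2*cos(10*π*x)) v dx.
Compatibility check (pure Neumann): taking v ≡ 1 ∈ V gives 0 = ∫_0^1/2 f dx + (0) − (0), i.e. ∫_0^1/2 f dx must equal u'(0) − u'(1/2) = 0. Indeed ∫_0^1/2 (2*cos(10*π*x)) dx = 0, so the data are compatible. The solution is then unique only up to an additive constant (fix it e.g. by requiring ∫_0^1/2 u dx = 0).


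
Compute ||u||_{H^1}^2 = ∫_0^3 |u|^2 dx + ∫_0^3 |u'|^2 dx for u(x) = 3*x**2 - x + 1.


||u||_{H^1}^2 = 6459/10

The H^1 norm (squared) on an interval (0, L) is
  ||u||_{H^1}^2 = ∫_0^L u(x)^2 dx + ∫_0^L u'(x)^2 dx.
Compute u'(x) = 6*x - 1.
Then u(x)^2 = 9*x**4 - 6*x**3 + 7*x**2 - 2*x + 1 and u'(x)^2 = 36*x**2 - 12*x + 1.
Integrate each monomial from 0 to 3 using ∫_0^3 c·x^n dx = c·3^(n+1)/(n+1):
  ∫_0^3 u(x)^2 dx = ∫_0^3 (9*x^4 - 6*x^3 + 7*x^2 - 2*x + 1) dx. Term by term:
    ∫_0^3 9*x^4 dx = 2187/5;  ∫_0^3 -6*x^3 dx = -243/2;  ∫_0^3 7*x^2 dx = 63;
    ∫_0^3 -2*x dx = -9;  ∫_0^3 1 dx = 3.
  Sum: 2187/5 − 243/2 + 63 − 9 + 3 = 3729/10.
  ∫_0^3 u'(x)^2 dx = ∫_0^3 (36*x^2 - 12*x + 1) dx. Term by term:
    ∫_0^3 36*x^2 dx = 324;  ∫_0^3 -12*x dx = -54;  ∫_0^3 1 dx = 3.
  Sum: 324 − 54 + 3 = 273.
Adding: ||u||_{H^1}^2 = 3729/10 + 273 = 6459/10.


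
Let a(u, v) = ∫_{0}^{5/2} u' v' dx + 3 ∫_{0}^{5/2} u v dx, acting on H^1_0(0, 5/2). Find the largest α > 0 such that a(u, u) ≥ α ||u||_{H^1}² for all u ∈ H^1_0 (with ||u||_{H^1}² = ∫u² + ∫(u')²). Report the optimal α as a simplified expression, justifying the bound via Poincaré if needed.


α = 1

Coercivity of a(·,·) on H^1_0(0, 5/2) means a(u, u) ≥ α ||u||_{H^1}² for every u ∈ H^1_0.
The interval has length L = 5/2, and Poincaré/coercivity depend only on L. Here a(u, u) = ∫(u')² + (3)·∫u².
Here c = 3 ≥ 1, so a(u,u) = ∫(u')² + c∫u² ≥ ∫(u')² + ∫u² = ||u||_{H^1}², i.e. α = 1 works. No larger α is possible: a(u,u) ≥ α||u||_{H^1}² means (1−α)∫(u')² ≥ (α−c)∫u², and for the modes u_n = sin(nπ(x−x₀)/L) (x₀ the left endpoint) one has ∫u_n²/∫(u_n')² = (L/(nπ))² → 0, so a(u_n,u_n)/||u_n||_{H^1}² → 1. Hence the optimal constant is α = 1.
Therefore α = 1.


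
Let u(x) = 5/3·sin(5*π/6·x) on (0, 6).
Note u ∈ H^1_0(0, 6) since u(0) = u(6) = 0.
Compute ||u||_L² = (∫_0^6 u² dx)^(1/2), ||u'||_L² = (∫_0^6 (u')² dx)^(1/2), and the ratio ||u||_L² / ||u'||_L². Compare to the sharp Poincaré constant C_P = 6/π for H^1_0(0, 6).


||u||_L² / ||u'||_L² = 6/(5*π) < C_P = 6/π.

u(x) = 5/3·sin(5*π/6·x), so u'(x) = 25*π*cos(5*π*x/6)/18.
Writing u(x) = A·sin(kπx/L) with A = 5/3 and k = 5, use ∫_0^L sin²(kπx/L) dx = L/2 and ∫_0^L cos²(kπx/L) dx = L/2.
u² = 25/9·sin²(5*π/6·x) and (u')² = 625*π^2/324·cos²(5*π/6·x), and each of sin², cos² integrates to L/2 = 3 over (0, 6).
∫_0^6 u² dx = 25/3, so ||u||_L² = 5*sqrt(3)/3.
∫_0^6 (u')² dx = 625*π^2/108, so ||u'||_L² = 25*sqrt(3)*π/18.
Ratio ||u||_L² / ||u'||_L² = 6/(5*π).
Sharp Poincaré constant on H^1_0(0, 6) is C_P = L/π = 6/π, achieved by sin(π/6·x).
This is the k = 5 harmonic; the ratio L/(kπ) is strictly less than C_P = L/π, consistent with the sharp inequality ||u||_L² ≤ C_P ||u'||_L².


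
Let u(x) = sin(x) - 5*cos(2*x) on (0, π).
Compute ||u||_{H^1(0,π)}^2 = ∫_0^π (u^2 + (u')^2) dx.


||u||_{H^1(0,π)}^2 = 100/3 + 127*π/2

u'(x) = 10*sin(2*x) + cos(x).
Expand u² and (u')² and integrate term by term on (0, π), using: for integers n ≥ 1, ∫_0^π sin²(nx) dx = ∫_0^π cos²(nx) dx = π/2; for n ≠ n', ∫_0^π sin(nx)sin(n'x) dx = ∫_0^π cos(nx)cos(n'x) dx = 0; and by product-to-sum, ∫_0^π sin(nx)cos(n'x) dx = ½∫_0^π [sin((n+n')x) + sin((n−n')x)] dx, which is 0 when n+n' is even and 2n/(n²−n'²) when n+n' is odd (it need not vanish on (0, π)).
  u² squared terms: (-5)²·∫cos(2x)² dx = 25·π/2 = 25*π/2;  (1)²·∫sin(x)² dx = 1·π/2 = π/2.
  u² cross terms: 2·(-5)·(1)·∫cos(2x)·sin(x) dx = -10·(-2/3) = 20/3.
  So ∫_0^π u² dx = 25*π/2 + π/2 + 20/3 = 20/3 + 13*π.
  (u')² squared terms: (10)²·∫sin(2x)² dx = 100·π/2 = 50*π;  (1)²·∫cos(x)² dx = 1·π/2 = π/2.
  (u')² cross terms: 2·(10)·(1)·∫sin(2x)·cos(x) dx = 20·(4/3) = 80/3.
  So ∫_0^π (u')² dx = 50*π + π/2 + 80/3 = 80/3 + 101*π/2.
||u||_{H^1}^2 = (20/3 + 13*π) + (80/3 + 101*π/2) = 100/3 + 127*π/2.


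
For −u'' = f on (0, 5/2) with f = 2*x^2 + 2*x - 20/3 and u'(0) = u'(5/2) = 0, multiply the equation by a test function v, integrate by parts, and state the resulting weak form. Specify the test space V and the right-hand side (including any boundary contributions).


V = H^1(0, 5/2) (no boundary constraint on v; u is determined up to an additive constant); weak form: ∫_0^5/2 u'v' dx = ∫_0^5/2 (2*x^2 + 2*x - 20/3) v dx for all v ∈ V.

Multiply both sides by a test function v and integrate from 0 to 5/2:
  ∫_0^5/2 −u''(x) v(x) dx = ∫_0^5/2 f(x) v(x) dx.
Integrate the LHS by parts once:
  ∫_0^5/2 −u'' v dx = −[u'(x) v(x)]_0^5/2 + ∫_0^5/2 u'(x) v'(x) dx.
Thus ∫_0^5/2 u'(x) v'(x) dx = ∫_0^5/2 f(x) v(x) dx + [u'(x) v(x)]_0^5/2.
Choose V so that boundary terms are either known or forced to vanish.
u has homogeneous Neumann: u'(0) = u'(5/2) = 0. So [u' v]_0^5/2 = 0·v(5/2) − 0·v(0) = 0 for any v; take V = H^1(0, 5/2).
Weak formulation: find u (satisfying any essential BC) such that ∫_0^5/2 u'(x) v'(x) dx = ∫_0^5/2 f v dx for all v ∈ V (homogeneous Neumann, so boundary terms vanish).
Substituting f(x) = 2*x^2 + 2*x - 20/3, the right-hand side is ∫_0^5/2 (2*x^2 + 2*x - 20/3) v dx.
Compatibility check (pure Neumann): taking v ≡ 1 ∈ V gives 0 = ∫_0^5/2 f dx + (0) − (0), i.e. ∫_0^5/2 f dx must equal u'(0) − u'(5/2) = 0. Indeed ∫_0^5/2 (2*x^2 + 2*x - 20/3) dx = 0, so the data are compatible. The solution is then unique only up to an additive constant (fix it e.g. by requiring ∫_0^5/2 u dx = 0).


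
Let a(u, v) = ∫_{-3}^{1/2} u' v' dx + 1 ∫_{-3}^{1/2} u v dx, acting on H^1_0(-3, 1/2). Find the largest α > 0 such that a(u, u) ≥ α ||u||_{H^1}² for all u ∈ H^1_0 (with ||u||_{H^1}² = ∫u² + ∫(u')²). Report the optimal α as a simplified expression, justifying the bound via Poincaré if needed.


α = 1

Coercivity of a(·,·) on H^1_0(-3, 1/2) means a(u, u) ≥ α ||u||_{H^1}² for every u ∈ H^1_0.
The interval has length L = 7/2, and Poincaré/coercivity depend only on L. Here a(u, u) = ∫(u')² + (1)·∫u².
Here c = 1 ≥ 1, so a(u,u) = ∫(u')² + c∫u² ≥ ∫(u')² + ∫u² = ||u||_{H^1}², i.e. α = 1 works. No larger α is possible: a(u,u) ≥ α||u||_{H^1}² means (1−α)∫(u')² ≥ (α−c)∫u², and for the modes u_n = sin(nπ(x−x₀)/L) (x₀ the left endpoint) one has ∫u_n²/∫(u_n')² = (L/(nπ))² → 0, so a(u_n,u_n)/||u_n||_{H^1}² → 1. Hence the optimal constant is α = 1.
Therefore α = 1.


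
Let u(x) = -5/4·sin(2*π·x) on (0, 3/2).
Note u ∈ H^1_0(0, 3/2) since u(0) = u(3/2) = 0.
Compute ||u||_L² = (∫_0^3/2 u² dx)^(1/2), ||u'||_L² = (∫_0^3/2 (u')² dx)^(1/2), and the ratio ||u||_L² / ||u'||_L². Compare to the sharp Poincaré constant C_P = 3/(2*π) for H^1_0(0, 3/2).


||u||_L² / ||u'||_L² = 1/(2*π) < C_P = 3/(2*π).

u(x) = -5/4·sin(2*π·x), so u'(x) = -5*π*cos(2*π*x)/2.
Writing u(x) = A·sin(kπx/L) with A = -5/4 and k = 3, use ∫_0^L sin²(kπx/L) dx = L/2 and ∫_0^L cos²(kπx/L) dx = L/2.
u² = 25/16·sin²(2*π·x) and (u')² = 25*π^2/4·cos²(2*π·x), and each of sin², cos² integrates to L/2 = 3/4 over (0, 3/2).
∫_0^3/2 u² dx = 75/64, so ||u||_L² = 5*sqrt(3)/8.
∫_0^3/2 (u')² dx = 75*π^2/16, so ||u'||_L² = 5*sqrt(3)*π/4.
Ratio ||u||_L² / ||u'||_L² = 1/(2*π).
Sharp Poincaré constant on H^1_0(0, 3/2) is C_P = L/π = 3/(2*π), achieved by sin(2*π/3·x).
This is the k = 3 harmonic; the ratio L/(kπ) is strictly less than C_P = L/π, consistent with the sharp inequality ||u||_L² ≤ C_P ||u'||_L².


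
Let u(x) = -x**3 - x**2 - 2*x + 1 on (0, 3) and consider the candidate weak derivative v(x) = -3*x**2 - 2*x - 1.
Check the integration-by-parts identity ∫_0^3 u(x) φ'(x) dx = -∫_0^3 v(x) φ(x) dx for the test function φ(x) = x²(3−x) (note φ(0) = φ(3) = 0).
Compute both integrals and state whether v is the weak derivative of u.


LHS = 1107/10, RHS = 2079/20. No, v is not the weak derivative of u.

u(x) = -x**3 - x**2 - 2*x + 1, classical derivative u'(x) = -3*x**2 - 2*x - 2.
φ(x) = x²(3−x), so φ'(x) = 3*x*(2 - x).
Note φ(0) = φ(3) = 0, so the boundary term u·φ vanishes.
LHS = ∫_0^3 u(x) φ'(x) dx = ∫_0^3 (3*x^5 - 3*x^4 - 15*x^2 + 6*x) dx. Term by term:
  ∫_0^3 3*x^5 dx = 729/2;  ∫_0^3 -3*x^4 dx = -729/5;  ∫_0^3 -15*x^2 dx = -135;
  ∫_0^3 6*x dx = 27.
Sum: 729/2 − 729/5 − 135 + 27 = 1107/10.
So LHS = 1107/10.
∫_0^3 v(x) φ(x) dx = ∫_0^3 (3*x^5 - 7*x^4 - 5*x^3 - 3*x^2) dx. Term by term:
  ∫_0^3 3*x^5 dx = 729/2;  ∫_0^3 -7*x^4 dx = -1701/5;  ∫_0^3 -5*x^3 dx = -405/4;
  ∫_0^3 -3*x^2 dx = -27.
Sum: 729/2 − 1701/5 − 405/4 − 27 = -2079/20.
So RHS = -∫_0^3 v(x) φ(x) dx = 2079/20.
LHS − RHS = 27/4 ≠ 0, so the identity fails.
(For a valid weak derivative the identity must hold for EVERY test function, in particular this one. The failure shows v is NOT the weak derivative of u.)
Correct weak derivative would be u'(x) = -3*x**2 - 2*x - 2.
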